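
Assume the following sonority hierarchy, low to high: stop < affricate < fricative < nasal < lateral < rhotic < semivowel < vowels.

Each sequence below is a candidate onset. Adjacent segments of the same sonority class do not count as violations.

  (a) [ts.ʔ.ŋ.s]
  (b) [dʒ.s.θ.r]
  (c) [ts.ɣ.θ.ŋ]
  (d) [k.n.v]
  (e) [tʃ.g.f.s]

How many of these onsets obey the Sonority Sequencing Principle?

(a) [ts.ʔ.ŋ.s]: profile 2-1-4-3 — violates.
(b) [dʒ.s.θ.r]: profile 2-3-3-6 — obeys.
(c) [ts.ɣ.θ.ŋ]: profile 2-3-3-4 — obeys.
(d) [k.n.v]: profile 1-4-3 — violates.
(e) [tʃ.g.f.s]: profile 2-1-3-3 — violates.

2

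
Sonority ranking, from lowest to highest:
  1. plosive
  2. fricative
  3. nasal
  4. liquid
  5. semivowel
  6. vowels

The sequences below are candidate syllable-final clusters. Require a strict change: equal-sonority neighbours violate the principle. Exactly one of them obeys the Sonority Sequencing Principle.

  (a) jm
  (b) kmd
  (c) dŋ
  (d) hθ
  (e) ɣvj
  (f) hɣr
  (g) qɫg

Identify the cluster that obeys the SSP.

(a) sonority 5-3: well-formed.
(b) sonority 1-3-1: ill-formed.
(c) sonority 1-3: ill-formed.
(d) sonority 2-2: ill-formed.
(e) sonority 2-2-5: ill-formed.
(f) sonority 2-2-4: ill-formed.
(g) sonority 1-4-1: ill-formed.

a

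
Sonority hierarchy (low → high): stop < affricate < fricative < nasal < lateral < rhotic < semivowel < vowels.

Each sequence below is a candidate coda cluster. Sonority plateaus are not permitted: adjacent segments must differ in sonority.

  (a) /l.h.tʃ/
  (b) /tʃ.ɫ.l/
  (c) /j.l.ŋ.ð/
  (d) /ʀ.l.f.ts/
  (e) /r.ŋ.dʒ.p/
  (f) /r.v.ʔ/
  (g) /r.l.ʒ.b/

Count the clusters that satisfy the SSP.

6

(a) sonority 5-3-2: well-formed.
(b) sonority 2-5-5: ill-formed.
(c) sonority 7-5-4-3: well-formed.
(d) sonority 6-5-3-2: well-formed.
(e) sonority 6-4-2-1: well-formed.
(f) sonority 6-3-1: well-formed.
(g) sonority 6-5-3-1: well-formed.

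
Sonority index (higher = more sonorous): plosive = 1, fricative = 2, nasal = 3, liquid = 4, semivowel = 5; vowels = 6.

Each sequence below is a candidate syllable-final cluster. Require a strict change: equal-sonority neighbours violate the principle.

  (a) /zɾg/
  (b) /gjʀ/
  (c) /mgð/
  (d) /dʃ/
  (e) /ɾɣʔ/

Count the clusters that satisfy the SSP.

1

(a) 2-4-1 → violates
(b) 1-5-4 → violates
(c) 3-1-2 → violates
(d) 1-2 → violates
(e) 4-2-1 → obeys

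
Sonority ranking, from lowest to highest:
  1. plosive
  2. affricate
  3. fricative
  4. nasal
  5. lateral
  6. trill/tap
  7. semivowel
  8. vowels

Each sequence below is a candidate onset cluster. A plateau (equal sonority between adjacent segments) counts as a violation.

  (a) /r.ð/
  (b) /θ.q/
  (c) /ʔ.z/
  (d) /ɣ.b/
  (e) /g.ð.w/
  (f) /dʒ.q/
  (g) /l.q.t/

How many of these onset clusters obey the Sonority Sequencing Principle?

2

(a) 6-3 → violates
(b) 3-1 → violates
(c) 1-3 → obeys
(d) 3-1 → violates
(e) 1-3-7 → obeys
(f) 2-1 → violates
(g) 5-1-1 → violates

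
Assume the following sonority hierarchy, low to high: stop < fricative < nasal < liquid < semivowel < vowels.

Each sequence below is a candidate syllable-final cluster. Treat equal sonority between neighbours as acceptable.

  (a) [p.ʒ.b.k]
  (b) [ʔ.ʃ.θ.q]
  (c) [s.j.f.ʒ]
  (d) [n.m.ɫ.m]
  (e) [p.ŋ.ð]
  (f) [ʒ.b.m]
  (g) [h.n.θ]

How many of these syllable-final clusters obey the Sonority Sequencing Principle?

0

(a) sonority 1-2-1-1: ill-formed.
(b) sonority 1-2-2-1: ill-formed.
(c) sonority 2-5-2-2: ill-formed.
(d) sonority 3-3-4-3: ill-formed.
(e) sonority 1-3-2: ill-formed.
(f) sonority 2-1-3: ill-formed.
(g) sonority 2-3-2: ill-formed.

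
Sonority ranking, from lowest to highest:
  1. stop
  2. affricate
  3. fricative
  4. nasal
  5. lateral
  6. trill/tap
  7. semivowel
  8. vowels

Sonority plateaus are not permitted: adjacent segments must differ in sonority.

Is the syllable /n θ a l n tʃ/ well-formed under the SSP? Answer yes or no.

no

Onset: /n/ is a nasal (sonority 4), /θ/ is a fricative (sonority 3); then the nucleus /a/ (sonority 8).
Onset profile 4-3-8 — does not strictly rise throughout.
Coda: /l/ is a lateral (sonority 5), /n/ is a nasal (sonority 4), /tʃ/ is an affricate (sonority 2).
Coda profile 8-5-4-2 — falls from the nucleus.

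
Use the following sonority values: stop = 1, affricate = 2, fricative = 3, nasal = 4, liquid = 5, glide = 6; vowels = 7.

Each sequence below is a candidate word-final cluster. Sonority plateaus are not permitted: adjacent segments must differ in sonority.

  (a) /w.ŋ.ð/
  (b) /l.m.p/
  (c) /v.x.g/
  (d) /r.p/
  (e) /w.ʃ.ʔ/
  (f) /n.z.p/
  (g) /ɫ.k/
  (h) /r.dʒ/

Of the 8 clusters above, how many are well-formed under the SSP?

7

(a) /w.ŋ.ð/: profile 6-4-3 — obeys.
(b) /l.m.p/: profile 5-4-1 — obeys.
(c) /v.x.g/: profile 3-3-1 — violates.
(d) /r.p/: profile 5-1 — obeys.
(e) /w.ʃ.ʔ/: profile 6-3-1 — obeys.
(f) /n.z.p/: profile 4-3-1 — obeys.
(g) /ɫ.k/: profile 5-1 — obeys.
(h) /r.dʒ/: profile 5-2 — obeys.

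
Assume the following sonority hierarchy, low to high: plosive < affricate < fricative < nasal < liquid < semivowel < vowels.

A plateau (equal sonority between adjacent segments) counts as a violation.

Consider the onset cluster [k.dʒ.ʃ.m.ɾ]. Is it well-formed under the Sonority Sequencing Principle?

/k/ — plosive, sonority 1.
/dʒ/ — affricate, sonority 2.
/ʃ/ — fricative, sonority 3.
/m/ — nasal, sonority 4.
/ɾ/ — liquid, sonority 5.
The profile 1-2-3-4-5 strictly rises, so the onset cluster satisfies the SSP.

yes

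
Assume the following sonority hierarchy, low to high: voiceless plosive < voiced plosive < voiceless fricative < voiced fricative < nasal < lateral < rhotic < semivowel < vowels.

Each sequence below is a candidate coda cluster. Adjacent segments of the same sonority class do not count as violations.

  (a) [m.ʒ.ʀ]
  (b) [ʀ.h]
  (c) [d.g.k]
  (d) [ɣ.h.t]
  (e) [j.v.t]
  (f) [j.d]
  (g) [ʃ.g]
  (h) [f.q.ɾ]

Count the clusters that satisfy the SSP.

6

(a) [m.ʒ.ʀ]: profile 5-4-7 — violates.
(b) [ʀ.h]: profile 7-3 — obeys.
(c) [d.g.k]: profile 2-2-1 — obeys.
(d) [ɣ.h.t]: profile 4-3-1 — obeys.
(e) [j.v.t]: profile 8-4-1 — obeys.
(f) [j.d]: profile 8-2 — obeys.
(g) [ʃ.g]: profile 3-2 — obeys.
(h) [f.q.ɾ]: profile 3-1-7 — violates.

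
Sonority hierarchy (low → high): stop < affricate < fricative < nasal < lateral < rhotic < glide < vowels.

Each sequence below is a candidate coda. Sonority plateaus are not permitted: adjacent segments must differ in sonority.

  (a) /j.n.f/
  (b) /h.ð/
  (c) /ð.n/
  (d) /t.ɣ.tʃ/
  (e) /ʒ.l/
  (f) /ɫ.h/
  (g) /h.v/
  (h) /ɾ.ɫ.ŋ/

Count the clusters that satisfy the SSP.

3

(a) 7-4-3 → obeys
(b) 3-3 → violates
(c) 3-4 → violates
(d) 1-3-2 → violates
(e) 3-5 → violates
(f) 5-3 → obeys
(g) 3-3 → violates
(h) 6-5-4 → obeys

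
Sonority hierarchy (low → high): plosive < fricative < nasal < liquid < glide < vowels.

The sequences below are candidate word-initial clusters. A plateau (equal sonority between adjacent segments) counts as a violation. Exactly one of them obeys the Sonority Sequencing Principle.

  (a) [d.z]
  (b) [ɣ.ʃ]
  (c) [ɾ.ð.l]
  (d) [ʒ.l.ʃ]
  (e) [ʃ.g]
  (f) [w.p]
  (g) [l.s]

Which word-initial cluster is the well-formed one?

a

(a) sonority 1-2: well-formed.
(b) sonority 2-2: ill-formed.
(c) sonority 4-2-4: ill-formed.
(d) sonority 2-4-2: ill-formed.
(e) sonority 2-1: ill-formed.
(f) sonority 5-1: ill-formed.
(g) sonority 4-2: ill-formed.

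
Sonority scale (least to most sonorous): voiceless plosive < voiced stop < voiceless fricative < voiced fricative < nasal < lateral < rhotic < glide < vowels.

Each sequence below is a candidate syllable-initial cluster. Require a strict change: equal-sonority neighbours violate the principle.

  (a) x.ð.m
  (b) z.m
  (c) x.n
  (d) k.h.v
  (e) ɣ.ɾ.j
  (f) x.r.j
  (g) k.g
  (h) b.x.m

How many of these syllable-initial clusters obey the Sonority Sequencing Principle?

8

(a) x.ð.m: profile 3-4-5 — obeys.
(b) z.m: profile 4-5 — obeys.
(c) x.n: profile 3-5 — obeys.
(d) k.h.v: profile 1-3-4 — obeys.
(e) ɣ.ɾ.j: profile 4-7-8 — obeys.
(f) x.r.j: profile 3-7-8 — obeys.
(g) k.g: profile 1-2 — obeys.
(h) b.x.m: profile 2-3-5 — obeys.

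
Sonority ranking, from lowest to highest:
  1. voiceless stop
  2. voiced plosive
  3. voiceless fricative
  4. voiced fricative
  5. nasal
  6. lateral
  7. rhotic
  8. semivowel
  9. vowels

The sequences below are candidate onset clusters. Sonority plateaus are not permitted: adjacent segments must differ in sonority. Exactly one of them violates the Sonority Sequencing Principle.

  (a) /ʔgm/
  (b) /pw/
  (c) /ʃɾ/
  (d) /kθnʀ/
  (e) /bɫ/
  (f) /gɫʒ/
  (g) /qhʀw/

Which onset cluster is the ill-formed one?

(a) 1-2-5 → obeys
(b) 1-8 → obeys
(c) 3-7 → obeys
(d) 1-3-5-7 → obeys
(e) 2-6 → obeys
(f) 2-6-4 → violates
(g) 1-3-7-8 → obeys

f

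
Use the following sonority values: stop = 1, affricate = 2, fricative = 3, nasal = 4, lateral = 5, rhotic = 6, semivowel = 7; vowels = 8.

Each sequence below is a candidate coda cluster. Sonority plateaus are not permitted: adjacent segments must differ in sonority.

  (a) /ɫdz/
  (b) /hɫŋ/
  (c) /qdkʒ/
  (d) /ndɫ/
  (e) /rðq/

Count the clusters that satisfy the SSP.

(a) 5-1-3 → violates
(b) 3-5-4 → violates
(c) 1-1-1-3 → violates
(d) 4-1-5 → violates
(e) 6-3-1 → obeys

1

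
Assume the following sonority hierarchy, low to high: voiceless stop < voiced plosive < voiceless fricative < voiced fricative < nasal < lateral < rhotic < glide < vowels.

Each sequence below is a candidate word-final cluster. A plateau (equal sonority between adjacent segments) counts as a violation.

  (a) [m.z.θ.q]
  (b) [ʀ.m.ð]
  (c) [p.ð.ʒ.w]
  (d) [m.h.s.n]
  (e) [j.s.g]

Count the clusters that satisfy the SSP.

3

(a) [m.z.θ.q]: profile 5-4-3-1 — obeys.
(b) [ʀ.m.ð]: profile 7-5-4 — obeys.
(c) [p.ð.ʒ.w]: profile 1-4-4-8 — violates.
(d) [m.h.s.n]: profile 5-3-3-5 — violates.
(e) [j.s.g]: profile 8-3-2 — obeys.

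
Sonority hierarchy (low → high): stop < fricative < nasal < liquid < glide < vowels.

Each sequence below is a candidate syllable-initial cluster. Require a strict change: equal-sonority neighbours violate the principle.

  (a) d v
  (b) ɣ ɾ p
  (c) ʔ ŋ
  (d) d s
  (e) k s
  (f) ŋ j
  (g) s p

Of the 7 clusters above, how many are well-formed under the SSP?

5

(a) d v: profile 1-2 — obeys.
(b) ɣ ɾ p: profile 2-4-1 — violates.
(c) ʔ ŋ: profile 1-3 — obeys.
(d) d s: profile 1-2 — obeys.
(e) k s: profile 1-2 — obeys.
(f) ŋ j: profile 3-5 — obeys.
(g) s p: profile 2-1 — violates.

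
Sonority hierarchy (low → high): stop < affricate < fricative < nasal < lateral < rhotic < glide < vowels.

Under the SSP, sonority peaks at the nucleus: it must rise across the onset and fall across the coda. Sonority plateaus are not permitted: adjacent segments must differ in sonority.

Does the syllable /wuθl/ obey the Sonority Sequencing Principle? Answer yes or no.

Onset: /w/ is a glide (sonority 7); then the nucleus /u/ (sonority 8).
Onset profile 7-8 — rises to the nucleus.
Coda: /θ/ is a fricative (sonority 3), /l/ is a lateral (sonority 5).
Coda profile 8-3-5 — does not strictly fall throughout.

no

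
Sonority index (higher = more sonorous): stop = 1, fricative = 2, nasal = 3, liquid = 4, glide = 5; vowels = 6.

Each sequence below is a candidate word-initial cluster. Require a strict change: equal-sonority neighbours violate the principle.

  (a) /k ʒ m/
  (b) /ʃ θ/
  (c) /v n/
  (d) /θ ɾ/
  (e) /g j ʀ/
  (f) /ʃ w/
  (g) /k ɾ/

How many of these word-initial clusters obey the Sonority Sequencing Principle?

5

(a) sonority 1-2-3: well-formed.
(b) sonority 2-2: ill-formed.
(c) sonority 2-3: well-formed.
(d) sonority 2-4: well-formed.
(e) sonority 1-5-4: ill-formed.
(f) sonority 2-5: well-formed.
(g) sonority 1-4: well-formed.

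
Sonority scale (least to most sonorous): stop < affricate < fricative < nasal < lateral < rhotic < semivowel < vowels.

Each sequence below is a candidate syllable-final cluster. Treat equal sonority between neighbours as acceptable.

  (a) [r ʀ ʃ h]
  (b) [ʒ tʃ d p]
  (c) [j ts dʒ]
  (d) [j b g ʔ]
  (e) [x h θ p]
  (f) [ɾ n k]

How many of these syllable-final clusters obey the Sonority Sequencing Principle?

6

(a) [r ʀ ʃ h]: profile 6-6-3-3 — obeys.
(b) [ʒ tʃ d p]: profile 3-2-1-1 — obeys.
(c) [j ts dʒ]: profile 7-2-2 — obeys.
(d) [j b g ʔ]: profile 7-1-1-1 — obeys.
(e) [x h θ p]: profile 3-3-3-1 — obeys.
(f) [ɾ n k]: profile 6-4-1 — obeys.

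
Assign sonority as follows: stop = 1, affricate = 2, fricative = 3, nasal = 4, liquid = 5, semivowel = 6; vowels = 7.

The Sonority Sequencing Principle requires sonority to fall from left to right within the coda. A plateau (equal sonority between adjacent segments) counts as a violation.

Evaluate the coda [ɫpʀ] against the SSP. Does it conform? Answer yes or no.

no

/ɫ/ is a liquid (sonority 5).
/p/ is a stop (sonority 1).
/ʀ/ is a liquid (sonority 5).
The profile is 5-1-5. Between /p/ (1) and /ʀ/ (5) sonority does not fall, so the cluster violates the SSP.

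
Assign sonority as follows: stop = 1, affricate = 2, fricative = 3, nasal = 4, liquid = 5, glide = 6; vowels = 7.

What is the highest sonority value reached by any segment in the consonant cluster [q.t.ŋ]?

4

/q/ is a stop (sonority 1).
/t/ is a stop (sonority 1).
/ŋ/ is a nasal (sonority 4).
The maximum is 4.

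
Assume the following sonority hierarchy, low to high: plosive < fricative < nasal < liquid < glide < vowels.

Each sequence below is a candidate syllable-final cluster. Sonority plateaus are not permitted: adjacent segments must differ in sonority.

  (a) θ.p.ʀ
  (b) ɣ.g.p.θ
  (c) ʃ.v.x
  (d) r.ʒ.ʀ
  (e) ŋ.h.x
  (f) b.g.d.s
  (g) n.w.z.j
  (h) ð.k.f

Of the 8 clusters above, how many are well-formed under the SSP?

(a) sonority 2-1-4: ill-formed.
(b) sonority 2-1-1-2: ill-formed.
(c) sonority 2-2-2: ill-formed.
(d) sonority 4-2-4: ill-formed.
(e) sonority 3-2-2: ill-formed.
(f) sonority 1-1-1-2: ill-formed.
(g) sonority 3-5-2-5: ill-formed.
(h) sonority 2-1-2: ill-formed.

0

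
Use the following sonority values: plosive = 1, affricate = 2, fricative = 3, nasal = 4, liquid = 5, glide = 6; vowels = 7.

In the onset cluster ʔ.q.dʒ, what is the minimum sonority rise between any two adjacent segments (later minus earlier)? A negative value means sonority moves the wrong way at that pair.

0

/ʔ/: plosive = 1.
/q/: plosive = 1.
/dʒ/: affricate = 2.
/ʔ/→/q/: change +0.
/q/→/dʒ/: change +1.
Minimum = 0.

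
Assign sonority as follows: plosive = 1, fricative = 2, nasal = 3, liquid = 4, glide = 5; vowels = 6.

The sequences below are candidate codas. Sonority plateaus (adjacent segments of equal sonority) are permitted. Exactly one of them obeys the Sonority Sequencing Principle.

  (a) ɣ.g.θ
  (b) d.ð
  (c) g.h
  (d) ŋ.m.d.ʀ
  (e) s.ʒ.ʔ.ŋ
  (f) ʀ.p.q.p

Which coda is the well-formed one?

f

(a) ɣ.g.θ: profile 2-1-2 — violates.
(b) d.ð: profile 1-2 — violates.
(c) g.h: profile 1-2 — violates.
(d) ŋ.m.d.ʀ: profile 3-3-1-4 — violates.
(e) s.ʒ.ʔ.ŋ: profile 2-2-1-3 — violates.
(f) ʀ.p.q.p: profile 4-1-1-1 — obeys.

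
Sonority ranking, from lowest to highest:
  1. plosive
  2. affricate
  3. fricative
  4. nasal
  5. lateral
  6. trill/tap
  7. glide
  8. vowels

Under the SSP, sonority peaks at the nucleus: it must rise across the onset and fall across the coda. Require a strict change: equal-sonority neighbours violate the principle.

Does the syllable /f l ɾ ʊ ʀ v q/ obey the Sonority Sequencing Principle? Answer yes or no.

yes

Onset: /f/ is a fricative (sonority 3), /l/ is a lateral (sonority 5), /ɾ/ is a trill/tap (sonority 6); then the nucleus /ʊ/ (sonority 8).
Onset profile 3-5-6-8 — rises to the nucleus.
Coda: /ʀ/ is a trill/tap (sonority 6), /v/ is a fricative (sonority 3), /q/ is a plosive (sonority 1).
Coda profile 8-6-3-1 — falls from the nucleus.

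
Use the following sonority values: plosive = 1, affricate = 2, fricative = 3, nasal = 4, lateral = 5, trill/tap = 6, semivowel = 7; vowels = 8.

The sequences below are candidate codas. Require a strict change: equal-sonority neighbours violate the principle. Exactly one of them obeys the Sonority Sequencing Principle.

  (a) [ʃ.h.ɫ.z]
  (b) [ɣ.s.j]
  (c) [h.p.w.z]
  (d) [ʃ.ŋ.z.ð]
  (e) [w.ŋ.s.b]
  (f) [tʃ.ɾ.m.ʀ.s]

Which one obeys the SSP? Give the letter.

e

(a) 3-3-5-3 → violates
(b) 3-3-7 → violates
(c) 3-1-7-3 → violates
(d) 3-4-3-3 → violates
(e) 7-4-3-1 → obeys
(f) 2-6-4-6-3 → violates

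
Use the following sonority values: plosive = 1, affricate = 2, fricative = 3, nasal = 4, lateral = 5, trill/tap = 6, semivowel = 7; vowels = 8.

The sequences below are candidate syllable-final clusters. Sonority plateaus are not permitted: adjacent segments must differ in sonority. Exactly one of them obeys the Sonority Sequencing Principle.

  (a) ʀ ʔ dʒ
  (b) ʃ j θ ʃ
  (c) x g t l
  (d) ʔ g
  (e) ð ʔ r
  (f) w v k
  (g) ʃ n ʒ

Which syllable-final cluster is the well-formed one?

(a) ʀ ʔ dʒ: profile 6-1-2 — violates.
(b) ʃ j θ ʃ: profile 3-7-3-3 — violates.
(c) x g t l: profile 3-1-1-5 — violates.
(d) ʔ g: profile 1-1 — violates.
(e) ð ʔ r: profile 3-1-6 — violates.
(f) w v k: profile 7-3-1 — obeys.
(g) ʃ n ʒ: profile 3-4-3 — violates.

f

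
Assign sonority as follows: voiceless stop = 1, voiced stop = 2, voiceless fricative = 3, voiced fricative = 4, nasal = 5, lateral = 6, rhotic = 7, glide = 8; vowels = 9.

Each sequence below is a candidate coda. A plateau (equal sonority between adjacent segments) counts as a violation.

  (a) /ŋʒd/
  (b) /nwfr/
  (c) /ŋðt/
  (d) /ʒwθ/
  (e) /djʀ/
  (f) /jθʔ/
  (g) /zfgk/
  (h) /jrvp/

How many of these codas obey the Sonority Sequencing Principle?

(a) 5-4-2 → obeys
(b) 5-8-3-7 → violates
(c) 5-4-1 → obeys
(d) 4-8-3 → violates
(e) 2-8-7 → violates
(f) 8-3-1 → obeys
(g) 4-3-2-1 → obeys
(h) 8-7-4-1 → obeys

5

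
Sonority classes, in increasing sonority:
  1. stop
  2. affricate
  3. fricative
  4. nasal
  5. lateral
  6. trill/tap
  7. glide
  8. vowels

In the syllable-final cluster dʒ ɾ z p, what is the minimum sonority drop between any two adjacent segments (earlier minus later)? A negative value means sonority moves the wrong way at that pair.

/dʒ/: affricate = 2.
/ɾ/: trill/tap = 6.
/z/: fricative = 3.
/p/: stop = 1.
/dʒ/→/ɾ/: change -4.
/ɾ/→/z/: change +3.
/z/→/p/: change +2.
Minimum = -4.

-4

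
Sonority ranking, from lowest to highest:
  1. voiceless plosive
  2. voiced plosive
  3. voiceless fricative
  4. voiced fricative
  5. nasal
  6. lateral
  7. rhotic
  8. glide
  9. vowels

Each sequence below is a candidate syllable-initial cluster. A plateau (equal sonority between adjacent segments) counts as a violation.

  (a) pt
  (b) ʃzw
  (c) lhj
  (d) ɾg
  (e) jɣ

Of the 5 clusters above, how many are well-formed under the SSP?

(a) pt: profile 1-1 — violates.
(b) ʃzw: profile 3-4-8 — obeys.
(c) lhj: profile 6-3-8 — violates.
(d) ɾg: profile 7-2 — violates.
(e) jɣ: profile 8-4 — violates.

1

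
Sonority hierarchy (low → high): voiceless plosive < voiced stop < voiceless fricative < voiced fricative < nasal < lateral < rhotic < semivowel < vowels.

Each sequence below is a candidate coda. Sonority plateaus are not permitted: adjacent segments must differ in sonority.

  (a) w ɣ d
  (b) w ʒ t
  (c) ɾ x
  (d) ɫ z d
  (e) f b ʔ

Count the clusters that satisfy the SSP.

(a) 8-4-2 → obeys
(b) 8-4-1 → obeys
(c) 7-3 → obeys
(d) 6-4-2 → obeys
(e) 3-2-1 → obeys

5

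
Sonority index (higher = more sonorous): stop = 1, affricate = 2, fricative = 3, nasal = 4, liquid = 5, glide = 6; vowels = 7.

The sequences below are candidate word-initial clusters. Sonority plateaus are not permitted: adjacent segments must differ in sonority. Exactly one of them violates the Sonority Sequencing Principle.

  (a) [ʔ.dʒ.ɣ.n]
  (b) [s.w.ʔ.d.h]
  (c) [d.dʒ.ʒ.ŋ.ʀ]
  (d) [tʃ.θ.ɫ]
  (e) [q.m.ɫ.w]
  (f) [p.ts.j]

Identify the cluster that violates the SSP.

(a) 1-2-3-4 → obeys
(b) 3-6-1-1-3 → violates
(c) 1-2-3-4-5 → obeys
(d) 2-3-5 → obeys
(e) 1-4-5-6 → obeys
(f) 1-2-6 → obeys

b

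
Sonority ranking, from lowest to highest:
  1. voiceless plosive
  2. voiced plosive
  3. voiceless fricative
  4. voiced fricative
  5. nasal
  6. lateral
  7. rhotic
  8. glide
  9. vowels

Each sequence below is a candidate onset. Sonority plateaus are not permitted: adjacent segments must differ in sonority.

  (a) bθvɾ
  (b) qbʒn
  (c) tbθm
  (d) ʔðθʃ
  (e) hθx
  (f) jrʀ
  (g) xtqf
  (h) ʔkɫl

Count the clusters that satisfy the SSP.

3

(a) bθvɾ: profile 2-3-4-7 — obeys.
(b) qbʒn: profile 1-2-4-5 — obeys.
(c) tbθm: profile 1-2-3-5 — obeys.
(d) ʔðθʃ: profile 1-4-3-3 — violates.
(e) hθx: profile 3-3-3 — violates.
(f) jrʀ: profile 8-7-7 — violates.
(g) xtqf: profile 3-1-1-3 — violates.
(h) ʔkɫl: profile 1-1-6-6 — violates.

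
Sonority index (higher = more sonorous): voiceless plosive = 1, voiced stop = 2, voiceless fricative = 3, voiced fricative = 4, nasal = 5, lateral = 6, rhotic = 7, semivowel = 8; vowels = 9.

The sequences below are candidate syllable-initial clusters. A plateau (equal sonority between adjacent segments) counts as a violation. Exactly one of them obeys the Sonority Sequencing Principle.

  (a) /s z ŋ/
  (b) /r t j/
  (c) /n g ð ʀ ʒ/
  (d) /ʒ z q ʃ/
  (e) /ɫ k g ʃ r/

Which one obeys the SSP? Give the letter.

(a) /s z ŋ/: profile 3-4-5 — obeys.
(b) /r t j/: profile 7-1-8 — violates.
(c) /n g ð ʀ ʒ/: profile 5-2-4-7-4 — violates.
(d) /ʒ z q ʃ/: profile 4-4-1-3 — violates.
(e) /ɫ k g ʃ r/: profile 6-1-2-3-7 — violates.

a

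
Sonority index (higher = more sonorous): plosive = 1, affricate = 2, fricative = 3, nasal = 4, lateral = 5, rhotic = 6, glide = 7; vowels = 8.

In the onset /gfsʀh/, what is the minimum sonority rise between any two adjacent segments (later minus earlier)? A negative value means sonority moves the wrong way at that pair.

-3

/g/ — plosive, sonority 1.
/f/ — fricative, sonority 3.
/s/ — fricative, sonority 3.
/ʀ/ — rhotic, sonority 6.
/h/ — fricative, sonority 3.
/g/→/f/: change +2.
/f/→/s/: change +0.
/s/→/ʀ/: change +3.
/ʀ/→/h/: change -3.
Minimum = -3.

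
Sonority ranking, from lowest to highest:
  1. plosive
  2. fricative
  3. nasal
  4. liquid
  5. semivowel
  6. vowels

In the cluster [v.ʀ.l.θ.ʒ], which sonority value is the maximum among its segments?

/v/ — fricative, sonority 2.
/ʀ/ — liquid, sonority 4.
/l/ — liquid, sonority 4.
/θ/ — fricative, sonority 2.
/ʒ/ — fricative, sonority 2.
The maximum is 4.

4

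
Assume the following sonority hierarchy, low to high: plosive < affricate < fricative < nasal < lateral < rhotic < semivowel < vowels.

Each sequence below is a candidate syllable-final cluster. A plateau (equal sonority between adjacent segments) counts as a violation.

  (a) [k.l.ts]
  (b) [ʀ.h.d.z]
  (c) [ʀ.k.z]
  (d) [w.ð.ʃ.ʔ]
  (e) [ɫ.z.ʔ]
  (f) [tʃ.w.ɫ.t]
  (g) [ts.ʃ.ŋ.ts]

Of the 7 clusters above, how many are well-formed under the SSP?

1

(a) sonority 1-5-2: ill-formed.
(b) sonority 6-3-1-3: ill-formed.
(c) sonority 6-1-3: ill-formed.
(d) sonority 7-3-3-1: ill-formed.
(e) sonority 5-3-1: well-formed.
(f) sonority 2-7-5-1: ill-formed.
(g) sonority 2-3-4-2: ill-formed.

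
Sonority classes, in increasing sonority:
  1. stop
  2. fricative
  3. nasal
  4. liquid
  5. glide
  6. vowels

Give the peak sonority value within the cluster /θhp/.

/θ/ — fricative, sonority 2.
/h/ — fricative, sonority 2.
/p/ — stop, sonority 1.
The maximum is 2.

2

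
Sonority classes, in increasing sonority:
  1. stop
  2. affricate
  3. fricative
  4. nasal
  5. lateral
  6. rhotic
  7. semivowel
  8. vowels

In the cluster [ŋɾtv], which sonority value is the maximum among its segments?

6

/ŋ/ — nasal, sonority 4.
/ɾ/ — rhotic, sonority 6.
/t/ — stop, sonority 1.
/v/ — fricative, sonority 3.
The maximum is 6.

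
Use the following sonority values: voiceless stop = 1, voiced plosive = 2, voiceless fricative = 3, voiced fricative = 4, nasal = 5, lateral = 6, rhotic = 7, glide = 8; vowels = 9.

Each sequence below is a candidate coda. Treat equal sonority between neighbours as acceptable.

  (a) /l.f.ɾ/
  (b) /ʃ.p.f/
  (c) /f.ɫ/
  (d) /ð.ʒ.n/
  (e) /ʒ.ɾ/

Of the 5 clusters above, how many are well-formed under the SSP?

0

(a) sonority 6-3-7: ill-formed.
(b) sonority 3-1-3: ill-formed.
(c) sonority 3-6: ill-formed.
(d) sonority 4-4-5: ill-formed.
(e) sonority 4-7: ill-formed.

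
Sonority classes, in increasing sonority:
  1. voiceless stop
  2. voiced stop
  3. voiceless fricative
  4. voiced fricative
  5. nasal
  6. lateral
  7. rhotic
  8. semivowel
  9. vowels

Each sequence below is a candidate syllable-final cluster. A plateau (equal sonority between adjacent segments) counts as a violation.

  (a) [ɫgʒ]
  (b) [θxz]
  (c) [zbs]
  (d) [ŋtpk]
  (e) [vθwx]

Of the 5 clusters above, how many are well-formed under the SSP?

0

(a) [ɫgʒ]: profile 6-2-4 — violates.
(b) [θxz]: profile 3-3-4 — violates.
(c) [zbs]: profile 4-2-3 — violates.
(d) [ŋtpk]: profile 5-1-1-1 — violates.
(e) [vθwx]: profile 4-3-8-3 — violates.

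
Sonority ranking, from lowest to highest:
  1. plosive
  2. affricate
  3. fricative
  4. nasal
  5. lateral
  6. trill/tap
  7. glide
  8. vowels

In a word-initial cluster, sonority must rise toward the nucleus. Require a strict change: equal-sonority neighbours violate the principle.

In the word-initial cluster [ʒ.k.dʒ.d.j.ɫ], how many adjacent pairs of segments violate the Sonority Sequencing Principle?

/ʒ/ is a fricative (sonority 3).
/k/ is a plosive (sonority 1).
/dʒ/ is an affricate (sonority 2).
/d/ is a plosive (sonority 1).
/j/ is a glide (sonority 7).
/ɫ/ is a lateral (sonority 5).
/ʒ/→/k/: 3→1 (does not rise) — violation.
/k/→/dʒ/: 1→2 (rises) — ok.
/dʒ/→/d/: 2→1 (does not rise) — violation.
/d/→/j/: 1→7 (rises) — ok.
/j/→/ɫ/: 7→5 (does not rise) — violation.

3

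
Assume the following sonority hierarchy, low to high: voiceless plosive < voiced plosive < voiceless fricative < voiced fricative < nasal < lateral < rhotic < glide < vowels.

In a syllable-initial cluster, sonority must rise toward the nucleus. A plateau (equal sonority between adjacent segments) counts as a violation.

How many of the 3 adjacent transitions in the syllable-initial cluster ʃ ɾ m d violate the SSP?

2

/ʃ/: voiceless fricative = 3.
/ɾ/: rhotic = 7.
/m/: nasal = 5.
/d/: voiced plosive = 2.
/ʃ/→/ɾ/: 3→7 (rises) — ok.
/ɾ/→/m/: 7→5 (does not rise) — violation.
/m/→/d/: 5→2 (does not rise) — violation.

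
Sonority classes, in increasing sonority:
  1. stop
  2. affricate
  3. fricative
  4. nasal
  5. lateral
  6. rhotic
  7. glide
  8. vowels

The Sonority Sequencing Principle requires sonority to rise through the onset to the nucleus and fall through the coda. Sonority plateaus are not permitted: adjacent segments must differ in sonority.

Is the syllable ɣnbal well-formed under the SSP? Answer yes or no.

Onset: /ɣ/ is a fricative (sonority 3), /n/ is a nasal (sonority 4), /b/ is a stop (sonority 1); then the nucleus /a/ (sonority 8).
Onset profile 3-4-1-8 — does not strictly rise throughout.
Coda: /l/ is a lateral (sonority 5).
Coda profile 8-5 — falls from the nucleus.

no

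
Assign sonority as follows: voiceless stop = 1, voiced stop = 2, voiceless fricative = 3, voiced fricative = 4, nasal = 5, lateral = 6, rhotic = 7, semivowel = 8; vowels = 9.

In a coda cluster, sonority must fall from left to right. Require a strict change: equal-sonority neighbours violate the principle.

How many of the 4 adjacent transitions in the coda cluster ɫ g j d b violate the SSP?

2

/ɫ/: lateral = 6.
/g/: voiced stop = 2.
/j/: semivowel = 8.
/d/: voiced stop = 2.
/b/: voiced stop = 2.
/ɫ/→/g/: 6→2 (falls) — ok.
/g/→/j/: 2→8 (does not fall) — violation.
/j/→/d/: 8→2 (falls) — ok.
/d/→/b/: 2→2 (plateau) — violation.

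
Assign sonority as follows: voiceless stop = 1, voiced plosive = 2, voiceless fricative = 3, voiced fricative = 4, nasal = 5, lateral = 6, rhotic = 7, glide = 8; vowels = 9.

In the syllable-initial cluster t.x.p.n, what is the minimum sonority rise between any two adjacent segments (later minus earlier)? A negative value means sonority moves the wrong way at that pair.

-2

/t/: voiceless stop = 1.
/x/: voiceless fricative = 3.
/p/: voiceless stop = 1.
/n/: nasal = 5.
/t/→/x/: change +2.
/x/→/p/: change -2.
/p/→/n/: change +4.
Minimum = -2.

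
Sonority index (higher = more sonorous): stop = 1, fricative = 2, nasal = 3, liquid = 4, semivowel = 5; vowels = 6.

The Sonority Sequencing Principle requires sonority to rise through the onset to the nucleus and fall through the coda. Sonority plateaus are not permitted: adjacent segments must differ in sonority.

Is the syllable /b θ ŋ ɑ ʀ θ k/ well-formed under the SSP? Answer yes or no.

yes

Onset: /b/ is a stop (sonority 1), /θ/ is a fricative (sonority 2), /ŋ/ is a nasal (sonority 3); then the nucleus /ɑ/ (sonority 6).
Onset profile 1-2-3-6 — rises to the nucleus.
Coda: /ʀ/ is a liquid (sonority 4), /θ/ is a fricative (sonority 2), /k/ is a stop (sonority 1).
Coda profile 6-4-2-1 — falls from the nucleus.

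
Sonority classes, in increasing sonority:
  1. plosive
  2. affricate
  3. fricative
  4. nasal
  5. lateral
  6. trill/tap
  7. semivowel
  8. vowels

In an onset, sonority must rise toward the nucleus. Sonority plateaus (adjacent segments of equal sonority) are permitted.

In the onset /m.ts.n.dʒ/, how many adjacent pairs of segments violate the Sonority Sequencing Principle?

2

/m/: nasal = 4.
/ts/: affricate = 2.
/n/: nasal = 4.
/dʒ/: affricate = 2.
/m/→/ts/: 4→2 (does not rise) — violation.
/ts/→/n/: 2→4 (rises) — ok.
/n/→/dʒ/: 4→2 (does not rise) — violation.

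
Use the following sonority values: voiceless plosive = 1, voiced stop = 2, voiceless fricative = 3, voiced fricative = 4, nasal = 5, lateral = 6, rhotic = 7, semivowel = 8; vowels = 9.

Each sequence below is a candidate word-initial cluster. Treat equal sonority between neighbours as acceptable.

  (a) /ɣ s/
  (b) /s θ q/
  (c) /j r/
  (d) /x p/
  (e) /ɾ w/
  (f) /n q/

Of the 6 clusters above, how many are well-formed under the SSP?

1

(a) 4-3 → violates
(b) 3-3-1 → violates
(c) 8-7 → violates
(d) 3-1 → violates
(e) 7-8 → obeys
(f) 5-1 → violates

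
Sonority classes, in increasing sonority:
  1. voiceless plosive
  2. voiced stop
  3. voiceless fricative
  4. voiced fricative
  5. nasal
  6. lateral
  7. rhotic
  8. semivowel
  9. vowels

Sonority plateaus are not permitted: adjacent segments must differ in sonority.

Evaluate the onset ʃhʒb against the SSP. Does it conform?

no

/ʃ/ is a voiceless fricative (sonority 3).
/h/ is a voiceless fricative (sonority 3).
/ʒ/ is a voiced fricative (sonority 4).
/b/ is a voiced stop (sonority 2).
The profile is 3-3-4-2. Between /ʃ/ (3) and /h/ (3) sonority does not rise, so the cluster violates the SSP.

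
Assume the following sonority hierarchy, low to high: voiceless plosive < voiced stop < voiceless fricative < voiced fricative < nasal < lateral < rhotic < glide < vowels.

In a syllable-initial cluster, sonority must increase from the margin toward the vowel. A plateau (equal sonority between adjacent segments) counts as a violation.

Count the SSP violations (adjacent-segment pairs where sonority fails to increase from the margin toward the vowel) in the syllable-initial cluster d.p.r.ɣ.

/d/ is a voiced stop (sonority 2).
/p/ is a voiceless plosive (sonority 1).
/r/ is a rhotic (sonority 7).
/ɣ/ is a voiced fricative (sonority 4).
/d/→/p/: 2→1 (does not rise) — violation.
/p/→/r/: 1→7 (rises) — ok.
/r/→/ɣ/: 7→4 (does not rise) — violation.

2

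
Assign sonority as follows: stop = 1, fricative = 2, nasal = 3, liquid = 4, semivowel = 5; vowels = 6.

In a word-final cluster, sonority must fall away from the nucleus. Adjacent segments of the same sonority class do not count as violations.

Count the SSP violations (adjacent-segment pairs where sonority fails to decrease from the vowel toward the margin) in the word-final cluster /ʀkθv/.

/ʀ/: liquid = 4.
/k/: stop = 1.
/θ/: fricative = 2.
/v/: fricative = 2.
/ʀ/→/k/: 4→1 (falls) — ok.
/k/→/θ/: 1→2 (does not fall) — violation.
/θ/→/v/: 2→2 (plateau, allowed) — ok.

1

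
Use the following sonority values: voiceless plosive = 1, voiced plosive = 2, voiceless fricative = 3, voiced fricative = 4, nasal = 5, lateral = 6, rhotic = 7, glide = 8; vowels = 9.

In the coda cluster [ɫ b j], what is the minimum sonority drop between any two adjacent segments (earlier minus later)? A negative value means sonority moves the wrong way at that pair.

-6

/ɫ/ — lateral, sonority 6.
/b/ — voiced plosive, sonority 2.
/j/ — glide, sonority 8.
/ɫ/→/b/: change +4.
/b/→/j/: change -6.
Minimum = -6.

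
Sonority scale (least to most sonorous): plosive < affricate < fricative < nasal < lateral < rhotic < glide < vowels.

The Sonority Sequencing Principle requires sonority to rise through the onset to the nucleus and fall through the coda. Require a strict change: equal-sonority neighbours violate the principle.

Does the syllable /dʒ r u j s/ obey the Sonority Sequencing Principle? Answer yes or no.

Onset: /dʒ/ is an affricate (sonority 2), /r/ is a rhotic (sonority 6); then the nucleus /u/ (sonority 8).
Onset profile 2-6-8 — rises to the nucleus.
Coda: /j/ is a glide (sonority 7), /s/ is a fricative (sonority 3).
Coda profile 8-7-3 — falls from the nucleus.

yes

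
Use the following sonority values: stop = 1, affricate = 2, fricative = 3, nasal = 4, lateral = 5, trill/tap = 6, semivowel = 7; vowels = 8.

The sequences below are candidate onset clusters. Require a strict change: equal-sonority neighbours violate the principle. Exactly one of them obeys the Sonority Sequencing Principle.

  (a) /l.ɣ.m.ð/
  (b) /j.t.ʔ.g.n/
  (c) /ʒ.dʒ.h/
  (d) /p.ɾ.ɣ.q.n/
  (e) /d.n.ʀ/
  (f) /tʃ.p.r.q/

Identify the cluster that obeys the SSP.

(a) /l.ɣ.m.ð/: profile 5-3-4-3 — violates.
(b) /j.t.ʔ.g.n/: profile 7-1-1-1-4 — violates.
(c) /ʒ.dʒ.h/: profile 3-2-3 — violates.
(d) /p.ɾ.ɣ.q.n/: profile 1-6-3-1-4 — violates.
(e) /d.n.ʀ/: profile 1-4-6 — obeys.
(f) /tʃ.p.r.q/: profile 2-1-6-1 — violates.

e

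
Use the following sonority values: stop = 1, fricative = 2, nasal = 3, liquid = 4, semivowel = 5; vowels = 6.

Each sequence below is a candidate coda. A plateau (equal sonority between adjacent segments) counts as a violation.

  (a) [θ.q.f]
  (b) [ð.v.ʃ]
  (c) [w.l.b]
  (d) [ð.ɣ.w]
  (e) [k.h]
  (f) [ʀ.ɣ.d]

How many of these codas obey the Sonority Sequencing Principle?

2

(a) [θ.q.f]: profile 2-1-2 — violates.
(b) [ð.v.ʃ]: profile 2-2-2 — violates.
(c) [w.l.b]: profile 5-4-1 — obeys.
(d) [ð.ɣ.w]: profile 2-2-5 — violates.
(e) [k.h]: profile 1-2 — violates.
(f) [ʀ.ɣ.d]: profile 4-2-1 — obeys.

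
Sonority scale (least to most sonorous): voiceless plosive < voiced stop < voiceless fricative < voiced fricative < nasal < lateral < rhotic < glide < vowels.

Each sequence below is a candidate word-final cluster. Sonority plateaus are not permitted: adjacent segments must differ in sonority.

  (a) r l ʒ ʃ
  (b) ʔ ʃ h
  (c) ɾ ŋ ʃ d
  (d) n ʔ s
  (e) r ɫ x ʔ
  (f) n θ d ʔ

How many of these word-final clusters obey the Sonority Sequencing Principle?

(a) r l ʒ ʃ: profile 7-6-4-3 — obeys.
(b) ʔ ʃ h: profile 1-3-3 — violates.
(c) ɾ ŋ ʃ d: profile 7-5-3-2 — obeys.
(d) n ʔ s: profile 5-1-3 — violates.
(e) r ɫ x ʔ: profile 7-6-3-1 — obeys.
(f) n θ d ʔ: profile 5-3-2-1 — obeys.

4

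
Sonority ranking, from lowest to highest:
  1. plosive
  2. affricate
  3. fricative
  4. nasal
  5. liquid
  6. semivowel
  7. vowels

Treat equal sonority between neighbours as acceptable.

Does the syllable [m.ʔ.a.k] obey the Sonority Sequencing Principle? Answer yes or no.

no

Onset: /m/ is a nasal (sonority 4), /ʔ/ is a plosive (sonority 1); then the nucleus /a/ (sonority 7).
Onset profile 4-1-7 — does not rise throughout.
Coda: /k/ is a plosive (sonority 1).
Coda profile 7-1 — falls from the nucleus.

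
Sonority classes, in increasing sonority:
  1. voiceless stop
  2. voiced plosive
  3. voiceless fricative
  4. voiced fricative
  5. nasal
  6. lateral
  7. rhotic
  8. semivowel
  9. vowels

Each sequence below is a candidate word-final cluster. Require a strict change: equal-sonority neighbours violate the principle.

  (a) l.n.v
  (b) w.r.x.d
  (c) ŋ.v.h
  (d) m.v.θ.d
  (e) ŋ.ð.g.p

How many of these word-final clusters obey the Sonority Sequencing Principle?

(a) l.n.v: profile 6-5-4 — obeys.
(b) w.r.x.d: profile 8-7-3-2 — obeys.
(c) ŋ.v.h: profile 5-4-3 — obeys.
(d) m.v.θ.d: profile 5-4-3-2 — obeys.
(e) ŋ.ð.g.p: profile 5-4-2-1 — obeys.

5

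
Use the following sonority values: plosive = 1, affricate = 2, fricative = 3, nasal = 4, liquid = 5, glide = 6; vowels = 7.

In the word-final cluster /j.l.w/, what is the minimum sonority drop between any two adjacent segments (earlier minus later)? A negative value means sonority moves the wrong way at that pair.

/j/: glide = 6.
/l/: liquid = 5.
/w/: glide = 6.
/j/→/l/: change +1.
/l/→/w/: change -1.
Minimum = -1.

-1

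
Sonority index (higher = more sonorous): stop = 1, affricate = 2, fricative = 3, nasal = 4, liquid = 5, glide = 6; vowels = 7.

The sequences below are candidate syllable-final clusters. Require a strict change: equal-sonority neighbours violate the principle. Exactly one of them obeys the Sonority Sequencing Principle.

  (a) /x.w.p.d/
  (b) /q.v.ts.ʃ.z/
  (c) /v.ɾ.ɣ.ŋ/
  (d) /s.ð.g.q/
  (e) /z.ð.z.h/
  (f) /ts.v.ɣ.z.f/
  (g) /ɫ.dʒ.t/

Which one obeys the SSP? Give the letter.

g

(a) 3-6-1-1 → violates
(b) 1-3-2-3-3 → violates
(c) 3-5-3-4 → violates
(d) 3-3-1-1 → violates
(e) 3-3-3-3 → violates
(f) 2-3-3-3-3 → violates
(g) 5-2-1 → obeys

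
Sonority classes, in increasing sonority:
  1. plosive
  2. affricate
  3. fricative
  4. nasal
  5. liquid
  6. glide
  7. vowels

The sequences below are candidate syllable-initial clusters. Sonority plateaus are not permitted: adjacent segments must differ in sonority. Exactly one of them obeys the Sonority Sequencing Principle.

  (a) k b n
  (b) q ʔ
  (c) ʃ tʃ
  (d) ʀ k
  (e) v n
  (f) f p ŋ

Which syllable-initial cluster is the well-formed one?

(a) sonority 1-1-4: ill-formed.
(b) sonority 1-1: ill-formed.
(c) sonority 3-2: ill-formed.
(d) sonority 5-1: ill-formed.
(e) sonority 3-4: well-formed.
(f) sonority 3-1-4: ill-formed.

e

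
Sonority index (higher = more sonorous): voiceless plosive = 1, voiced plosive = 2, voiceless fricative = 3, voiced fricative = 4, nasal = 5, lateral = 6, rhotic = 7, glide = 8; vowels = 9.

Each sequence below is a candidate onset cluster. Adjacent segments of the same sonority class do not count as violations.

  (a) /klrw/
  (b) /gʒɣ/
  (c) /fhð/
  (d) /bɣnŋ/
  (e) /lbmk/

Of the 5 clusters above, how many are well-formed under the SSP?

4

(a) /klrw/: profile 1-6-7-8 — obeys.
(b) /gʒɣ/: profile 2-4-4 — obeys.
(c) /fhð/: profile 3-3-4 — obeys.
(d) /bɣnŋ/: profile 2-4-5-5 — obeys.
(e) /lbmk/: profile 6-2-5-1 — violates.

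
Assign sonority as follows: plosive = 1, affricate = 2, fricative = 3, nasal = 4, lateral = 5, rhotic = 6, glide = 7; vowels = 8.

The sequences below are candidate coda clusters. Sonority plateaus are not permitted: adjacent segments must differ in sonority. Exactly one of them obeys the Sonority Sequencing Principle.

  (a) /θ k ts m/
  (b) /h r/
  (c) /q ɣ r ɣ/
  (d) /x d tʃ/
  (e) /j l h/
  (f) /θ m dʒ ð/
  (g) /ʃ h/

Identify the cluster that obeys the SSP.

(a) /θ k ts m/: profile 3-1-2-4 — violates.
(b) /h r/: profile 3-6 — violates.
(c) /q ɣ r ɣ/: profile 1-3-6-3 — violates.
(d) /x d tʃ/: profile 3-1-2 — violates.
(e) /j l h/: profile 7-5-3 — obeys.
(f) /θ m dʒ ð/: profile 3-4-2-3 — violates.
(g) /ʃ h/: profile 3-3 — violates.

e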